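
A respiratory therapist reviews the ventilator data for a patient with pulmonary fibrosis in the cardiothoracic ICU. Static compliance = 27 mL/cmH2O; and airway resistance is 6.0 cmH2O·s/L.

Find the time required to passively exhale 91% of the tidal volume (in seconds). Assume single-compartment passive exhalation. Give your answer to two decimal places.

τ = R × C = 6.0 × 27 mL/cmH2O = 6.0 × 0.027 L/cmH2O = 0.162 s.
Exhaled fraction f = 1 − e^(−t/τ) → t = −τ·ln(1 − f) = −0.162·ln(0.09) = 0.3901 s.

0.39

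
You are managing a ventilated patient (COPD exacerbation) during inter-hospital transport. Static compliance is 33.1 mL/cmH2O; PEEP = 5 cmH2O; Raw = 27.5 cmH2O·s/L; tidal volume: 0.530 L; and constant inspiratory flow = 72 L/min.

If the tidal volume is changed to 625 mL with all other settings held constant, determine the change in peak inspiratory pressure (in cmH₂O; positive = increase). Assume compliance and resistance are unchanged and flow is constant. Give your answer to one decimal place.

2.9

PIP = Vt/C + R·V̇ + PEEP (constant-flow equation of motion).
Only the elastic term changes: ΔPIP = ΔVt / C = (625 − 530) / 33.1 = 2.87 cmH2O.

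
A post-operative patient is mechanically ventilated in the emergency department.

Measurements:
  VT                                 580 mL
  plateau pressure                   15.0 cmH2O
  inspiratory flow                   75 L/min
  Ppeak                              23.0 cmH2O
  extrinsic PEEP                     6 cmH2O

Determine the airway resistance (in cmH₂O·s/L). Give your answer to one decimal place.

Flow: 75 L/min ÷ 60 = 1.25 L/s.
Raw = (PIP − Pplat) / flow = (23.0 − 15.0) / 1.25 = 8.0 / 1.25 = 6.4 cmH2O·s/L.

6.4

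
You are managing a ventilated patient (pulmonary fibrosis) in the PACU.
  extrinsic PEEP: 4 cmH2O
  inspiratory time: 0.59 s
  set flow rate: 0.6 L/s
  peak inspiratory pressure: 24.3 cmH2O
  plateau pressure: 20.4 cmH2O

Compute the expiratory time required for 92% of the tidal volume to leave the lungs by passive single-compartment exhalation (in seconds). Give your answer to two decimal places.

0.35

Vt = flow × Ti = 0.6 L/s × 0.59 s × 1000 mL/L = 354.0 mL.
R = (PIP − Pplat)/V̇ = (24.3 − 20.4) / 0.6 = 3.9/0.6 = 6.5 cmH2O·s/L.
C = Vt/(Pplat − PEEP) = 354.0 / (20.4 − 4) = 354.0/16.4 = 21.585 mL/cmH2O.
τ = R × C = 6.5 × 0.02159 L/cmH2O = 0.1403 s.
t = −τ·ln(1 − 0.92) = −0.1403·ln(0.08) = 0.3544 s.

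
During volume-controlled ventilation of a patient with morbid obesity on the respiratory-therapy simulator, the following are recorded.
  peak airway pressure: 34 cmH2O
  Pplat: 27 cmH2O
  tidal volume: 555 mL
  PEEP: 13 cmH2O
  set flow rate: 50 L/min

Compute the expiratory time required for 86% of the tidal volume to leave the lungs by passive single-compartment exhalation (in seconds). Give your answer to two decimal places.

Flow: 50 L/min ÷ 60 = 0.8333 L/s.
R = (PIP − Pplat)/V̇ = (34 − 27) / 0.8333 = 7.0/0.8333 = 8.4 cmH2O·s/L.
C = Vt/(Pplat − PEEP) = 555.0 / (27 − 13) = 555.0/14.0 = 39.643 mL/cmH2O.
τ = R × C = 8.4 × 0.03964 L/cmH2O = 0.333 s.
t = −τ·ln(1 − 0.86) = −0.333·ln(0.14) = 0.6547 s.

0.65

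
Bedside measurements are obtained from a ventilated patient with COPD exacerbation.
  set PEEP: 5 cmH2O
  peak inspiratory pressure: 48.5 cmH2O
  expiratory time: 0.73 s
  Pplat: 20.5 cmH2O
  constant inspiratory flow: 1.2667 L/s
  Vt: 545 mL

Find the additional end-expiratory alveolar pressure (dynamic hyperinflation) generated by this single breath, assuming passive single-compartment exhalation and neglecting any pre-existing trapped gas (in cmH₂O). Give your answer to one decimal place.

R = (PIP − Pplat)/V̇ = (48.5 − 20.5) / 1.2667 = 28.0/1.2667 = 22.105 cmH2O·s/L.
C = Vt/(Pplat − PEEP) = 545.0 / (20.5 − 5) = 545.0/15.5 = 35.161 mL/cmH2O.
τ = R × C = 22.105 × 0.03516 L/cmH2O = 0.7772 s.
Fraction remaining = e^(−Te/τ) = e^(−0.73/0.7772) = 0.3909; trapped volume = 545.0 × 0.3909 = 213.04 mL.
Additional alveolar pressure from trapping ≈ V_trapped / C = 213.04 / 35.161 = 6.059 cmH2O.

6.1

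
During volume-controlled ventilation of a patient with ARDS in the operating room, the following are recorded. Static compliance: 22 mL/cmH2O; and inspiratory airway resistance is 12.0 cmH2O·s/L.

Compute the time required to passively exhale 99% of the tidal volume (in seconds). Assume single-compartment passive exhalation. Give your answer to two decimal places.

τ = R × C = 12.0 × 22 mL/cmH2O = 12.0 × 0.022 L/cmH2O = 0.264 s.
Exhaled fraction f = 1 − e^(−t/τ) → t = −τ·ln(1 − f) = −0.264·ln(0.01) = 1.216 s.

1.22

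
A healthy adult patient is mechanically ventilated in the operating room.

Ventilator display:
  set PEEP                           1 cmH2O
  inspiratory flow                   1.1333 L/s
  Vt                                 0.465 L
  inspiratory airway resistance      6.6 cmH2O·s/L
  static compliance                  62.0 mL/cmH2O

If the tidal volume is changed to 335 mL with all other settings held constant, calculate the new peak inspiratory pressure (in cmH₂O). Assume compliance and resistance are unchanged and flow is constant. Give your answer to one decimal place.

13.9

PIP = Vt/C + R·V̇ + PEEP (constant-flow equation of motion).
Only the elastic term changes: ΔPIP = ΔVt / C = (335 − 465) / 62.0 = -2.097 cmH2O.
Original PIP = 465/62.0 + 6.6×1.1333 + 1 = 15.98 cmH2O; new PIP = 15.98 + (-2.097) = 13.883 cmH2O.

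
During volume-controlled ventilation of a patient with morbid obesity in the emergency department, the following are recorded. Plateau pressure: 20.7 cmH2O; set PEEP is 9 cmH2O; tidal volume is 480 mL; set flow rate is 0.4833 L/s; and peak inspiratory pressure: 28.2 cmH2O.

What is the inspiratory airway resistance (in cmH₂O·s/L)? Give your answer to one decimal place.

Raw = (PIP − Pplat) / flow = (28.2 − 20.7) / 0.4833 = 7.5 / 0.4833 = 15.518 cmH2O·s/L.

15.5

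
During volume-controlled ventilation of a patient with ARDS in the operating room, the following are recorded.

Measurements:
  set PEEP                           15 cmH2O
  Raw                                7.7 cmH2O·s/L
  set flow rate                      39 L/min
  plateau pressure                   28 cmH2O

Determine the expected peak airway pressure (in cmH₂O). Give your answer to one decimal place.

Flow: 39 L/min ÷ 60 = 0.65 L/s.
PIP = Pplat + Raw × flow = 28 + 7.7 × 0.65 = 28 + 5.005 = 33.005 cmH2O.

33.0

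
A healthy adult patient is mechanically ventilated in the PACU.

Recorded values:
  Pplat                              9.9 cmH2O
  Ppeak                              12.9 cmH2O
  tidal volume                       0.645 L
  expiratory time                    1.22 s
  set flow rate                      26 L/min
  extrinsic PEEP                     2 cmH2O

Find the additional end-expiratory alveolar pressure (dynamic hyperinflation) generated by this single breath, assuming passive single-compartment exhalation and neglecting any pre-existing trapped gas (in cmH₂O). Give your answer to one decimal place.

Flow: 26 L/min ÷ 60 = 0.4333 L/s.
R = (PIP − Pplat)/V̇ = (12.9 − 9.9) / 0.4333 = 3.0/0.4333 = 6.924 cmH2O·s/L.
C = Vt/(Pplat − PEEP) = 645.0 / (9.9 − 2) = 645.0/7.9 = 81.646 mL/cmH2O.
τ = R × C = 6.924 × 0.08165 L/cmH2O = 0.5653 s.
Fraction remaining = e^(−Te/τ) = e^(−1.22/0.5653) = 0.1155; trapped volume = 645.0 × 0.1155 = 74.498 mL.
Additional alveolar pressure from trapping ≈ V_trapped / C = 74.498 / 81.646 = 0.9125 cmH2O.

0.9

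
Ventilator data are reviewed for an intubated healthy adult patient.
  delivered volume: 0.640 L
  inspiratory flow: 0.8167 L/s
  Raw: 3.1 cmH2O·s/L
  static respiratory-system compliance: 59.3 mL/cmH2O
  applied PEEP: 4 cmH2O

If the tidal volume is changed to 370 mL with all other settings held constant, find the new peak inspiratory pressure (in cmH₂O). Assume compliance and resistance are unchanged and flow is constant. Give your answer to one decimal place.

PIP = Vt/C + R·V̇ + PEEP (constant-flow equation of motion).
Only the elastic term changes: ΔPIP = ΔVt / C = (370 − 640) / 59.3 = -4.553 cmH2O.
Original PIP = 640/59.3 + 3.1×0.8167 + 4 = 17.324 cmH2O; new PIP = 17.324 + (-4.553) = 12.771 cmH2O.

12.8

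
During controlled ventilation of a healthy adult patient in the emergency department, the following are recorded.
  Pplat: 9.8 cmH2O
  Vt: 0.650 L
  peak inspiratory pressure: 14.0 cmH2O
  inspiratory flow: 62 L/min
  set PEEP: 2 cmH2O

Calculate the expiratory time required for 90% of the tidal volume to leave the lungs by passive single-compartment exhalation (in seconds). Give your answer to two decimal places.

0.78

Flow: 62 L/min ÷ 60 = 1.0333 L/s.
R = (PIP − Pplat)/V̇ = (14.0 − 9.8) / 1.0333 = 4.2/1.0333 = 4.065 cmH2O·s/L.
C = Vt/(Pplat − PEEP) = 650.0 / (9.8 − 2) = 650.0/7.8 = 83.333 mL/cmH2O.
τ = R × C = 4.065 × 0.08333 L/cmH2O = 0.3387 s.
t = −τ·ln(1 − 0.90) = −0.3387·ln(0.1) = 0.7799 s.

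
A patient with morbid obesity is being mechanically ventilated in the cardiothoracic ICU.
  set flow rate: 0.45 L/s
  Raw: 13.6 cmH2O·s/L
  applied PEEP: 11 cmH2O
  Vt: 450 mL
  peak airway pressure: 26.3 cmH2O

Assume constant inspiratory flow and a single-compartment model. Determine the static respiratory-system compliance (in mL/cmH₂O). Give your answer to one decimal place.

Equation of motion (constant flow): PIP = Vt/C + R·V̇ + PEEP.
Vt/C = PIP − R·V̇ − PEEP = 26.3 − 13.6×0.45 − 11 = 26.3 − 6.12 − 11 = 9.18 cmH2O.
C = Vt / 9.18 = 450 / 9.18 = 49.02 mL/cmH2O.

49.0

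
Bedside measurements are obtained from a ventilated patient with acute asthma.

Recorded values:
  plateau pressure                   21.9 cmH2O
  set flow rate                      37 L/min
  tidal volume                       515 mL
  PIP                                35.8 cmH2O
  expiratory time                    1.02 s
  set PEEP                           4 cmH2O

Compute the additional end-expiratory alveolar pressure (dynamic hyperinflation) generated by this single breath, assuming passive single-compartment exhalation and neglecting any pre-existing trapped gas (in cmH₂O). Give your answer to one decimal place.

3.7

Flow: 37 L/min ÷ 60 = 0.6167 L/s.
R = (PIP − Pplat)/V̇ = (35.8 − 21.9) / 0.6167 = 13.9/0.6167 = 22.539 cmH2O·s/L.
C = Vt/(Pplat − PEEP) = 515.0 / (21.9 − 4) = 515.0/17.9 = 28.771 mL/cmH2O.
τ = R × C = 22.539 × 0.02877 L/cmH2O = 0.6484 s.
Fraction remaining = e^(−Te/τ) = e^(−1.02/0.6484) = 0.2074; trapped volume = 515.0 × 0.2074 = 106.81 mL.
Additional alveolar pressure from trapping ≈ V_trapped / C = 106.81 / 28.771 = 3.712 cmH2O.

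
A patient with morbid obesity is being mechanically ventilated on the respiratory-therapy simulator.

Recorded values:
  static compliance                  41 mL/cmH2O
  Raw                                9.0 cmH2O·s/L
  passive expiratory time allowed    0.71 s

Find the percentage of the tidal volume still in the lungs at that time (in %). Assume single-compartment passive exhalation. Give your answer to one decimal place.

τ = R × C = 9.0 × 41 mL/cmH2O = 9.0 × 0.041 L/cmH2O = 0.369 s.
Passive exhalation: V(t)/V₀ = e^(−t/τ) = e^(−0.71/0.369) = 0.146.
Fraction remaining = 0.146 → 14.6%.

14.6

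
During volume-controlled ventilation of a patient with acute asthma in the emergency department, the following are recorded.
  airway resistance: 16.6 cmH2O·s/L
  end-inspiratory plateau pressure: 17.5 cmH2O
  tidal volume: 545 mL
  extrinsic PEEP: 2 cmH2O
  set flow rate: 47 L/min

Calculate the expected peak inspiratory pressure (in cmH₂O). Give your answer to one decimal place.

Flow: 47 L/min ÷ 60 = 0.7833 L/s.
PIP = Pplat + Raw × flow = 17.5 + 16.6 × 0.7833 = 17.5 + 13.003 = 30.503 cmH2O.

30.5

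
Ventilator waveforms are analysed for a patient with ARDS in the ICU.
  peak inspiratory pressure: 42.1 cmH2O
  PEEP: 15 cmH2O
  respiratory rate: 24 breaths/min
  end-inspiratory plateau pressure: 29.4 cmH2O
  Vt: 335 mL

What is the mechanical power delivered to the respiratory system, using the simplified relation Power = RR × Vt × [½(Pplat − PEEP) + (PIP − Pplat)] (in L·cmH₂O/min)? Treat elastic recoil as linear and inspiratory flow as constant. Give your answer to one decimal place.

160.0

Per-breath work = Vt × [½(Pplat−PEEP) + (PIP−Pplat)] = 0.335 × [0.5×14.4 + 12.7] = 0.335 × 19.9 = 6.667 L·cmH2O.
Power = 24 × 6.667 = 160.01 L·cmH2O/min.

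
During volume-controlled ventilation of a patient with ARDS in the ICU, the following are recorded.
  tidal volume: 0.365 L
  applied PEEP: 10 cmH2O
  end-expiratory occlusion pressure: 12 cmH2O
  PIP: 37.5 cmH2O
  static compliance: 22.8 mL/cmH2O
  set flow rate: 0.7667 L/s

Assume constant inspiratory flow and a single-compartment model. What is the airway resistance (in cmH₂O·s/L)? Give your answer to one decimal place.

12.4

Total PEEP = 12 cmH2O (set 10 + intrinsic 2); this is the baseline alveolar pressure.
Equation of motion (constant flow): PIP = Vt/C + R·V̇ + PEEP.
R·V̇ = PIP − Vt/C − PEEP = 37.5 − 365/22.8 − 12 = 37.5 − 16.009 − 12 = 9.491 cmH2O.
R = 9.491 / 0.7667 = 12.379 cmH2O·s/L.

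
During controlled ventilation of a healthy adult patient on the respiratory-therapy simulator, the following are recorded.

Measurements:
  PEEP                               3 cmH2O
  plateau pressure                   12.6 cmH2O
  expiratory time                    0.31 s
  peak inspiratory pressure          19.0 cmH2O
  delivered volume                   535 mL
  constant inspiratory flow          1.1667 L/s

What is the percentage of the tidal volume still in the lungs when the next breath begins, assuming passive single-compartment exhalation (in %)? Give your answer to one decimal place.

R = (PIP − Pplat)/V̇ = (19.0 − 12.6) / 1.1667 = 6.4/1.1667 = 5.486 cmH2O·s/L.
C = Vt/(Pplat − PEEP) = 535.0 / (12.6 − 3) = 535.0/9.6 = 55.729 mL/cmH2O.
τ = R × C = 5.486 × 0.05573 L/cmH2O = 0.3057 s.
Fraction remaining at end-expiration = e^(−Te/τ) = e^(−0.31/0.3057) = 0.3627 → 36.27%.

36.3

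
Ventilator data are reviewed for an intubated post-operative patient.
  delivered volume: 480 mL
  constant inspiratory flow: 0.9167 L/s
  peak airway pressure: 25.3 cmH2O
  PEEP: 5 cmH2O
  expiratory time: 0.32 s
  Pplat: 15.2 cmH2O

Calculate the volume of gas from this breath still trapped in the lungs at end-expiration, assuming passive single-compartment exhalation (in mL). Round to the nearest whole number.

R = (PIP − Pplat)/V̇ = (25.3 − 15.2) / 0.9167 = 10.1/0.9167 = 11.018 cmH2O·s/L.
C = Vt/(Pplat − PEEP) = 480.0 / (15.2 − 5) = 480.0/10.2 = 47.059 mL/cmH2O.
τ = R × C = 11.018 × 0.04706 L/cmH2O = 0.5185 s.
Fraction remaining = e^(−Te/τ) = e^(−0.32/0.5185) = 0.5395.
Trapped volume = 480.0 × 0.5395 = 258.96 mL.

259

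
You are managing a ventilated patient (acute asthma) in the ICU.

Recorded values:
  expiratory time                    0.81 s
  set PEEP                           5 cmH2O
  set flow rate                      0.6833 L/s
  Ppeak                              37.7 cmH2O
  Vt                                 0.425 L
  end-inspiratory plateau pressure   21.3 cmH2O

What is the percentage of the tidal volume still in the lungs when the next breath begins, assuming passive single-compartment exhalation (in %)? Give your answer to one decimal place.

27.4

R = (PIP − Pplat)/V̇ = (37.7 − 21.3) / 0.6833 = 16.4/0.6833 = 24.001 cmH2O·s/L.
C = Vt/(Pplat − PEEP) = 425.0 / (21.3 − 5) = 425.0/16.3 = 26.074 mL/cmH2O.
τ = R × C = 24.001 × 0.02607 L/cmH2O = 0.6257 s.
Fraction remaining at end-expiration = e^(−Te/τ) = e^(−0.81/0.6257) = 0.274 → 27.4%.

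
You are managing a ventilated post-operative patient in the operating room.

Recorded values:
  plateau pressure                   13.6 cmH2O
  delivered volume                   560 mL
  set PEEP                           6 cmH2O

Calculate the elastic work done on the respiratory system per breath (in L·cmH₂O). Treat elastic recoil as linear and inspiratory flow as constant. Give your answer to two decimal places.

Elastic work ≈ ½ × (Pplat − PEEP) × Vt = 0.5 × (13.6 − 6) × 0.560 L = 0.5 × 7.6 × 0.560 = 2.128 L·cmH2O.

2.13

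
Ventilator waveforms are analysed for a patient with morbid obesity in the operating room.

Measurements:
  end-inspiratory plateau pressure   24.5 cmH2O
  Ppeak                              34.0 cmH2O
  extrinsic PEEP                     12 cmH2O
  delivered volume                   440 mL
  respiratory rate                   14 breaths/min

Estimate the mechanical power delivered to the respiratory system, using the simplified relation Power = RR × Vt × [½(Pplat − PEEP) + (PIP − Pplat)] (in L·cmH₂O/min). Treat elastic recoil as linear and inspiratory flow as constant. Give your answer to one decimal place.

97.0

Per-breath work = Vt × [½(Pplat−PEEP) + (PIP−Pplat)] = 0.440 × [0.5×12.5 + 9.5] = 0.440 × 15.75 = 6.93 L·cmH2O.
Power = 14 × 6.93 = 97.02 L·cmH2O/min.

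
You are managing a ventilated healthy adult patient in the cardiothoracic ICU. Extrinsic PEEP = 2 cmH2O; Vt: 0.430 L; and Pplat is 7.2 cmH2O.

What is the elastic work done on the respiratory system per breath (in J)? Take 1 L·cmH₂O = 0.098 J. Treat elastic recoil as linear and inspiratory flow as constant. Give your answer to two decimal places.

0.11

Elastic work ≈ ½ × (Pplat − PEEP) × Vt = 0.5 × (7.2 − 2) × 0.430 L = 0.5 × 5.2 × 0.430 = 1.118 L·cmH2O.
× 0.098 J/(L·cmH2O) → 0.1096 J.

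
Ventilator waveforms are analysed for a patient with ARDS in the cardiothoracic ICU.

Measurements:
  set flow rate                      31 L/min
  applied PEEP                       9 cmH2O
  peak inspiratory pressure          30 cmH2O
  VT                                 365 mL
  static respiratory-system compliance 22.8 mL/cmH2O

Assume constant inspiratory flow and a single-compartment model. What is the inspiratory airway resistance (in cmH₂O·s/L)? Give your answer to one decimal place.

Flow: 31 L/min ÷ 60 = 0.5167 L/s.
Equation of motion (constant flow): PIP = Vt/C + R·V̇ + PEEP.
R·V̇ = PIP − Vt/C − PEEP = 30 − 365/22.8 − 9 = 30 − 16.009 − 9 = 4.991 cmH2O.
R = 4.991 / 0.5167 = 9.659 cmH2O·s/L.

9.7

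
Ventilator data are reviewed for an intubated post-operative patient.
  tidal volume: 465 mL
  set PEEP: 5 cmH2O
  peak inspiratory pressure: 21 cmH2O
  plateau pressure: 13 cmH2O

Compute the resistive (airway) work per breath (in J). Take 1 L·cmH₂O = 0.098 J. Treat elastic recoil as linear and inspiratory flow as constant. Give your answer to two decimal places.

0.36

With constant inspiratory flow the resistive pressure is constant at PIP − Pplat = 21 − 13 = 8.0 cmH2O, so resistive work = 8.0 × 0.465 = 3.72 L·cmH2O.
× 0.098 J/(L·cmH2O) → 0.3646 J.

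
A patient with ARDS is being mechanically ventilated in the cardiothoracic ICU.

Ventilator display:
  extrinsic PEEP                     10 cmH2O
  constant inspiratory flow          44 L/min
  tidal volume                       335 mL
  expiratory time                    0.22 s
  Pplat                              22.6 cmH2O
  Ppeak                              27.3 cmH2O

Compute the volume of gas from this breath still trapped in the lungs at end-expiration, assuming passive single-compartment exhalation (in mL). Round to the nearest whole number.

Flow: 44 L/min ÷ 60 = 0.7333 L/s.
R = (PIP − Pplat)/V̇ = (27.3 − 22.6) / 0.7333 = 4.7/0.7333 = 6.409 cmH2O·s/L.
C = Vt/(Pplat − PEEP) = 335.0 / (22.6 − 10) = 335.0/12.6 = 26.587 mL/cmH2O.
τ = R × C = 6.409 × 0.02659 L/cmH2O = 0.1704 s.
Fraction remaining = e^(−Te/τ) = e^(−0.22/0.1704) = 0.275.
Trapped volume = 335.0 × 0.275 = 92.125 mL.

92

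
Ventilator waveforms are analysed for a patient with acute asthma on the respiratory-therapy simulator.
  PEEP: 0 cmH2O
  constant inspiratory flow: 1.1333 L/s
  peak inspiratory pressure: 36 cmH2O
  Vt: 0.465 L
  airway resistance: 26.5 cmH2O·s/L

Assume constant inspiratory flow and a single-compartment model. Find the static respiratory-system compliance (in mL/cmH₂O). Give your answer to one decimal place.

77.9

Equation of motion (constant flow): PIP = Vt/C + R·V̇ + PEEP.
Vt/C = PIP − R·V̇ − PEEP = 36 − 26.5×1.1333 − 0 = 36 − 30.032 − 0 = 5.968 cmH2O.
C = Vt / 5.968 = 465 / 5.968 = 77.916 mL/cmH2O.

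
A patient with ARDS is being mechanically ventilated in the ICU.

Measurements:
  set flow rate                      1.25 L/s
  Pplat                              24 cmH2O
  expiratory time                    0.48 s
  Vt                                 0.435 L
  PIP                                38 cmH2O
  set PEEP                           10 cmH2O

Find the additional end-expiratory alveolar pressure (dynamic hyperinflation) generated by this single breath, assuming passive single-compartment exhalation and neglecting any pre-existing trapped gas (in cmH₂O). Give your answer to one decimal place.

R = (PIP − Pplat)/V̇ = (38 − 24) / 1.25 = 14.0/1.25 = 11.2 cmH2O·s/L.
C = Vt/(Pplat − PEEP) = 435.0 / (24 − 10) = 435.0/14.0 = 31.071 mL/cmH2O.
τ = R × C = 11.2 × 0.03107 L/cmH2O = 0.348 s.
Fraction remaining = e^(−Te/τ) = e^(−0.48/0.348) = 0.2518; trapped volume = 435.0 × 0.2518 = 109.53 mL.
Additional alveolar pressure from trapping ≈ V_trapped / C = 109.53 / 31.071 = 3.525 cmH2O.

3.5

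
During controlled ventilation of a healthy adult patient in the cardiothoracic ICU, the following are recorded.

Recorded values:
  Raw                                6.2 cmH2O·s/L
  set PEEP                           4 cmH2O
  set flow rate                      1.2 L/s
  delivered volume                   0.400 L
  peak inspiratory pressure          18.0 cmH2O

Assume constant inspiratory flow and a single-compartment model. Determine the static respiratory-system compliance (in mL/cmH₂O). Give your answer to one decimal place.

Equation of motion (constant flow): PIP = Vt/C + R·V̇ + PEEP.
Vt/C = PIP − R·V̇ − PEEP = 18.0 − 6.2×1.2 − 4 = 18.0 − 7.44 − 4 = 6.56 cmH2O.
C = Vt / 6.56 = 400 / 6.56 = 60.976 mL/cmH2O.

61.0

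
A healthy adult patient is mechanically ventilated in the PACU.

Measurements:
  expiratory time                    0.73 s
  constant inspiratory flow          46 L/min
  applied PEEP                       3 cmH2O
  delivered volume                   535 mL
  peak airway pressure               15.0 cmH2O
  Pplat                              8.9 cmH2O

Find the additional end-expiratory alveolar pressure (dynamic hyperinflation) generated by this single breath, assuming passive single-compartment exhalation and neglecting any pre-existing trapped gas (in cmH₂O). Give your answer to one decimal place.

2.1

Flow: 46 L/min ÷ 60 = 0.7667 L/s.
R = (PIP − Pplat)/V̇ = (15.0 − 8.9) / 0.7667 = 6.1/0.7667 = 7.956 cmH2O·s/L.
C = Vt/(Pplat − PEEP) = 535.0 / (8.9 − 3) = 535.0/5.9 = 90.678 mL/cmH2O.
τ = R × C = 7.956 × 0.09068 L/cmH2O = 0.7215 s.
Fraction remaining = e^(−Te/τ) = e^(−0.73/0.7215) = 0.3636; trapped volume = 535.0 × 0.3636 = 194.53 mL.
Additional alveolar pressure from trapping ≈ V_trapped / C = 194.53 / 90.678 = 2.145 cmH2O.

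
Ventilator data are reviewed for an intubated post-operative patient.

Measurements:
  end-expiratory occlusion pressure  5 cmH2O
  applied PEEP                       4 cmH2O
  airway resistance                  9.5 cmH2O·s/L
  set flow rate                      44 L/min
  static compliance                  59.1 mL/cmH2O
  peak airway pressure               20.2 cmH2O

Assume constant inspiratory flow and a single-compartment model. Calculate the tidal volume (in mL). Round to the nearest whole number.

487

Flow: 44 L/min ÷ 60 = 0.7333 L/s.
Total PEEP = 5 cmH2O (set 4 + intrinsic 1); this is the baseline alveolar pressure.
Equation of motion (constant flow): PIP = Vt/C + R·V̇ + PEEP.
Vt/C = PIP − R·V̇ − PEEP = 20.2 − 6.966 − 5 = 8.234 cmH2O.
Vt = C × 8.234 = 59.1 × 8.234 = 486.63 mL.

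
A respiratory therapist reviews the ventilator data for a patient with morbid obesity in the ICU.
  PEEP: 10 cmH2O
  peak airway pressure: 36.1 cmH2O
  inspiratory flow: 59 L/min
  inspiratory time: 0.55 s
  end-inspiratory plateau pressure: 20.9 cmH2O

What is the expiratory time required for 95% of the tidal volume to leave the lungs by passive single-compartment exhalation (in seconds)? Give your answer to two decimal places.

2.30

Flow: 59 L/min ÷ 60 = 0.9833 L/s.
Vt = flow × Ti = 0.9833 L/s × 0.55 s × 1000 mL/L = 540.82 mL.
R = (PIP − Pplat)/V̇ = (36.1 − 20.9) / 0.9833 = 15.2/0.9833 = 15.458 cmH2O·s/L.
C = Vt/(Pplat − PEEP) = 540.82 / (20.9 − 10) = 540.82/10.9 = 49.617 mL/cmH2O.
τ = R × C = 15.458 × 0.04962 L/cmH2O = 0.767 s.
t = −τ·ln(1 − 0.95) = −0.767·ln(0.05) = 2.298 s.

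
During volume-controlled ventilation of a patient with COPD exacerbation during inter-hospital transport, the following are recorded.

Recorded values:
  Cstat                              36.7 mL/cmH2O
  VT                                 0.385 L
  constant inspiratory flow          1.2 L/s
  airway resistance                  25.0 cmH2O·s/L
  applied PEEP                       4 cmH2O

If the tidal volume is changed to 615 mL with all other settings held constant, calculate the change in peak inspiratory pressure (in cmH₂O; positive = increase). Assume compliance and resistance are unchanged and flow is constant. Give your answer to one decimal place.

6.3

PIP = Vt/C + R·V̇ + PEEP (constant-flow equation of motion).
Only the elastic term changes: ΔPIP = ΔVt / C = (615 − 385) / 36.7 = 6.267 cmH2O.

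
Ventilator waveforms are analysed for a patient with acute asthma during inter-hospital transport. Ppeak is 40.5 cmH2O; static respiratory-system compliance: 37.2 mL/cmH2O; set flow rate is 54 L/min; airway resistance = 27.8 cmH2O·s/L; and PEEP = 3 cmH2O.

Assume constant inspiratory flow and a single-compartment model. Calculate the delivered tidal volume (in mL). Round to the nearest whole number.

464

Flow: 54 L/min ÷ 60 = 0.9 L/s.
Equation of motion (constant flow): PIP = Vt/C + R·V̇ + PEEP.
Vt/C = PIP − R·V̇ − PEEP = 40.5 − 25.02 − 3 = 12.48 cmH2O.
Vt = C × 12.48 = 37.2 × 12.48 = 464.26 mL.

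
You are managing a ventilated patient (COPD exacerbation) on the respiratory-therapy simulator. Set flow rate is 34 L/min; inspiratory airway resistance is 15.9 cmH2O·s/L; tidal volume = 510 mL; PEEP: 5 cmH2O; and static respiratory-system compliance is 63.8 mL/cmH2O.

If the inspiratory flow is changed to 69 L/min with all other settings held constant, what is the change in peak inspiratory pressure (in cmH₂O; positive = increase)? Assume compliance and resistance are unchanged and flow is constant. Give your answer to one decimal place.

Flow: 34 L/min ÷ 60 = 0.5667 L/s.
New flow: 69 L/min ÷ 60 = 1.15 L/s.
PIP = Vt/C + R·V̇ + PEEP (constant-flow equation of motion).
Only the resistive term changes: ΔPIP = R × ΔV̇ = 15.9 × (1.15 − 0.5667) = 15.9 × 0.5833 = 9.274 cmH2O.

9.3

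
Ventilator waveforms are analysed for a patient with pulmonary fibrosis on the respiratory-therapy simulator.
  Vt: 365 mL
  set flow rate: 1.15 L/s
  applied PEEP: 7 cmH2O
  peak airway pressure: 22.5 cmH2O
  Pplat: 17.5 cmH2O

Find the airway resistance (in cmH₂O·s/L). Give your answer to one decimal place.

4.3

Raw = (PIP − Pplat) / flow = (22.5 − 17.5) / 1.15 = 5.0 / 1.15 = 4.348 cmH2O·s/L.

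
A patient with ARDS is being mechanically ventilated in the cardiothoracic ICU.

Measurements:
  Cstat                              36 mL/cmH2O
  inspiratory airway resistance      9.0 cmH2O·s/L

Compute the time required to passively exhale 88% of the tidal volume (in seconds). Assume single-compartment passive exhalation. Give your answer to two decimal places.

τ = R × C = 9.0 × 36 mL/cmH2O = 9.0 × 0.036 L/cmH2O = 0.324 s.
Exhaled fraction f = 1 − e^(−t/τ) → t = −τ·ln(1 − f) = −0.324·ln(0.12) = 0.687 s.

0.69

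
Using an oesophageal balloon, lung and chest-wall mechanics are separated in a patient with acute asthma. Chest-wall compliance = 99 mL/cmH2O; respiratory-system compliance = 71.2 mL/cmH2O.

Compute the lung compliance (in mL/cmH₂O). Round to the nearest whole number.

254

1/CL = 1/Crs − 1/Ccw.
1/CL = 1/71.2 − 1/99 = 0.003944.
CL = 253.55 mL/cmH2O.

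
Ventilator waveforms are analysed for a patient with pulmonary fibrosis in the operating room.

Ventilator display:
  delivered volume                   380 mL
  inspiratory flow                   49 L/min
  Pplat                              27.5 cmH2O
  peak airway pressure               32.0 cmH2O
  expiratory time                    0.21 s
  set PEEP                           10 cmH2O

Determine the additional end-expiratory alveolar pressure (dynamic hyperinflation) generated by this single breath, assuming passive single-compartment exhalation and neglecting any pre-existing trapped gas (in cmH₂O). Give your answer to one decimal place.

3.0

Flow: 49 L/min ÷ 60 = 0.8167 L/s.
R = (PIP − Pplat)/V̇ = (32.0 − 27.5) / 0.8167 = 4.5/0.8167 = 5.51 cmH2O·s/L.
C = Vt/(Pplat − PEEP) = 380.0 / (27.5 − 10) = 380.0/17.5 = 21.714 mL/cmH2O.
τ = R × C = 5.51 × 0.02171 L/cmH2O = 0.1196 s.
Fraction remaining = e^(−Te/τ) = e^(−0.21/0.1196) = 0.1728; trapped volume = 380.0 × 0.1728 = 65.664 mL.
Additional alveolar pressure from trapping ≈ V_trapped / C = 65.664 / 21.714 = 3.024 cmH2O.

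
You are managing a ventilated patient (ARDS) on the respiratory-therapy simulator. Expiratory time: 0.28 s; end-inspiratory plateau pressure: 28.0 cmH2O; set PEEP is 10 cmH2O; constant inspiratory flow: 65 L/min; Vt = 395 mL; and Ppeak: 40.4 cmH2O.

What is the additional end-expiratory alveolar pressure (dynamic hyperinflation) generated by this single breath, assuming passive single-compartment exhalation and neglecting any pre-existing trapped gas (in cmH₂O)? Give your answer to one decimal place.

5.9

Flow: 65 L/min ÷ 60 = 1.0833 L/s.
R = (PIP − Pplat)/V̇ = (40.4 − 28.0) / 1.0833 = 12.4/1.0833 = 11.447 cmH2O·s/L.
C = Vt/(Pplat − PEEP) = 395.0 / (28.0 − 10) = 395.0/18.0 = 21.944 mL/cmH2O.
τ = R × C = 11.447 × 0.02194 L/cmH2O = 0.2511 s.
Fraction remaining = e^(−Te/τ) = e^(−0.28/0.2511) = 0.3279; trapped volume = 395.0 × 0.3279 = 129.52 mL.
Additional alveolar pressure from trapping ≈ V_trapped / C = 129.52 / 21.944 = 5.902 cmH2O.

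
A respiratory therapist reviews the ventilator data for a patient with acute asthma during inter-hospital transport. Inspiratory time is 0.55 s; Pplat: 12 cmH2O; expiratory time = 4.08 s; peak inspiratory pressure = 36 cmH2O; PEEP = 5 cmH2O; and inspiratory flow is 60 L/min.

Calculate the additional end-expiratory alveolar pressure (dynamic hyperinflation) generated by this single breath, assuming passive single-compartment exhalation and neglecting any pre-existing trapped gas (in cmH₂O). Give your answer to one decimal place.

Flow: 60 L/min ÷ 60 = 1 L/s.
Vt = flow × Ti = 1 L/s × 0.55 s × 1000 mL/L = 550.0 mL.
R = (PIP − Pplat)/V̇ = (36 − 12) / 1 = 24.0/1 = 24.0 cmH2O·s/L.
C = Vt/(Pplat − PEEP) = 550.0 / (12 − 5) = 550.0/7.0 = 78.571 mL/cmH2O.
τ = R × C = 24.0 × 0.07857 L/cmH2O = 1.886 s.
Fraction remaining = e^(−Te/τ) = e^(−4.08/1.886) = 0.1149; trapped volume = 550.0 × 0.1149 = 63.195 mL.
Additional alveolar pressure from trapping ≈ V_trapped / C = 63.195 / 78.571 = 0.8043 cmH2O.

0.8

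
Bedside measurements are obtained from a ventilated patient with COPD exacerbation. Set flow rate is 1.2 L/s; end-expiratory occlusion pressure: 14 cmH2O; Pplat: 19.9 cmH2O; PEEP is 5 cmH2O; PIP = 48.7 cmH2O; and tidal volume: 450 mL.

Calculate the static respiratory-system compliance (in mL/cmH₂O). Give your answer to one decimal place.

End-expiratory occlusion gives total PEEP = 14 cmH2O (intrinsic PEEP = 14 − 5 = 9). Use total PEEP for the elastic gradient.
Cstat = Vt / (Pplat − PEEPtotal) = 450 / (19.9 − 14) = 450 / 5.9 = 76.271 mL/cmH2O.

76.3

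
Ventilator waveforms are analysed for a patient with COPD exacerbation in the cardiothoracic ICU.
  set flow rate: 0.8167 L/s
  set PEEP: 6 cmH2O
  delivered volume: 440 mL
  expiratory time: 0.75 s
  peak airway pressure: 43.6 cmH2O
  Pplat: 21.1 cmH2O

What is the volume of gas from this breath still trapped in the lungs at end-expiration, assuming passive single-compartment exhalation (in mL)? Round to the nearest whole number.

173

R = (PIP − Pplat)/V̇ = (43.6 − 21.1) / 0.8167 = 22.5/0.8167 = 27.55 cmH2O·s/L.
C = Vt/(Pplat − PEEP) = 440.0 / (21.1 − 6) = 440.0/15.1 = 29.139 mL/cmH2O.
τ = R × C = 27.55 × 0.02914 L/cmH2O = 0.8028 s.
Fraction remaining = e^(−Te/τ) = e^(−0.75/0.8028) = 0.3929.
Trapped volume = 440.0 × 0.3929 = 172.88 mL.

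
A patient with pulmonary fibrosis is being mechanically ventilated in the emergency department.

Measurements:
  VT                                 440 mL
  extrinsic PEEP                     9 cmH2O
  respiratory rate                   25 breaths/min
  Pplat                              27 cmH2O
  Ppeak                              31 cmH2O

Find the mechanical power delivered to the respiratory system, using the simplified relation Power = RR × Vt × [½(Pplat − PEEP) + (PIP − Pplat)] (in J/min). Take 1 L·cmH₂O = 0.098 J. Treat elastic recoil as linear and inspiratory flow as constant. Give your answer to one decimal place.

14.0

Per-breath work = Vt × [½(Pplat−PEEP) + (PIP−Pplat)] = 0.440 × [0.5×18.0 + 4.0] = 0.440 × 13.0 = 5.72 L·cmH2O.
Power = 25 × 5.72 = 143.0 L·cmH2O/min.
× 0.098 J/(L·cmH2O) → 14.014 J/min.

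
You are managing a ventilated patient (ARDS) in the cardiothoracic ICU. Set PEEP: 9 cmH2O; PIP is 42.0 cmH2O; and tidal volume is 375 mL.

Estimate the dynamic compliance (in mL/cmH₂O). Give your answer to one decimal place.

Dynamic compliance = Vt / (PIP − PEEP) = 375 / (42.0 − 9) = 375 / 33.0 = 11.364 mL/cmH2O.

11.4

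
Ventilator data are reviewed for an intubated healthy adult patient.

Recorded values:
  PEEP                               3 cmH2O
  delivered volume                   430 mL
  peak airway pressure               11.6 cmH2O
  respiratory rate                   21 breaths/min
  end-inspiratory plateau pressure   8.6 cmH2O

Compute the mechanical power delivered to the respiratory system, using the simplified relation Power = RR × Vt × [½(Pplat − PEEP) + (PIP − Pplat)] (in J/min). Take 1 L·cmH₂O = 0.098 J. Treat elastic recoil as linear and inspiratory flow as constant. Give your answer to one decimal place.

Per-breath work = Vt × [½(Pplat−PEEP) + (PIP−Pplat)] = 0.430 × [0.5×5.6 + 3.0] = 0.430 × 5.8 = 2.494 L·cmH2O.
Power = 21 × 2.494 = 52.374 L·cmH2O/min.
× 0.098 J/(L·cmH2O) → 5.133 J/min.

5.1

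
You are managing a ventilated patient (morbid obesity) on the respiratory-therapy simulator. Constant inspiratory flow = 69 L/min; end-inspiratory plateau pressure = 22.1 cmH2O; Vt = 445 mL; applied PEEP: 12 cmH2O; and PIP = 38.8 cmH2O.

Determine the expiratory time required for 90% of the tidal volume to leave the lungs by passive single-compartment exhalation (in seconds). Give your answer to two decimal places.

Flow: 69 L/min ÷ 60 = 1.15 L/s.
R = (PIP − Pplat)/V̇ = (38.8 − 22.1) / 1.15 = 16.7/1.15 = 14.522 cmH2O·s/L.
C = Vt/(Pplat − PEEP) = 445.0 / (22.1 − 12) = 445.0/10.1 = 44.059 mL/cmH2O.
τ = R × C = 14.522 × 0.04406 L/cmH2O = 0.6398 s.
t = −τ·ln(1 − 0.90) = −0.6398·ln(0.1) = 1.473 s.

1.47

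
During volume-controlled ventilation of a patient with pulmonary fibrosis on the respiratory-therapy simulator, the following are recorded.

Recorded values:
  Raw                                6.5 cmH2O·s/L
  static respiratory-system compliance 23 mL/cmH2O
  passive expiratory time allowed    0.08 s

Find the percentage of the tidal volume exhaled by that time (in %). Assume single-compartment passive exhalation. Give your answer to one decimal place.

41.4

τ = R × C = 6.5 × 23 mL/cmH2O = 6.5 × 0.023 L/cmH2O = 0.1495 s.
Passive exhalation: V(t)/V₀ = e^(−t/τ) = e^(−0.08/0.1495) = 0.5856.
Fraction exhaled = 1 − 0.5856 = 0.4144 → 41.44%.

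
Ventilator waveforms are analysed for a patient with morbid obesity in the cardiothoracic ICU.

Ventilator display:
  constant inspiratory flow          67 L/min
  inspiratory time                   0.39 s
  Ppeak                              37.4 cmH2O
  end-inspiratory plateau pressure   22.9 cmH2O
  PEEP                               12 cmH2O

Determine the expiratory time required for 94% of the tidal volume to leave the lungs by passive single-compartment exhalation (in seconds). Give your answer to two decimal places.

Flow: 67 L/min ÷ 60 = 1.1167 L/s.
Vt = flow × Ti = 1.1167 L/s × 0.39 s × 1000 mL/L = 435.51 mL.
R = (PIP − Pplat)/V̇ = (37.4 − 22.9) / 1.1167 = 14.5/1.1167 = 12.985 cmH2O·s/L.
C = Vt/(Pplat − PEEP) = 435.51 / (22.9 − 12) = 435.51/10.9 = 39.955 mL/cmH2O.
τ = R × C = 12.985 × 0.03996 L/cmH2O = 0.5189 s.
t = −τ·ln(1 − 0.94) = −0.5189·ln(0.06) = 1.46 s.

1.46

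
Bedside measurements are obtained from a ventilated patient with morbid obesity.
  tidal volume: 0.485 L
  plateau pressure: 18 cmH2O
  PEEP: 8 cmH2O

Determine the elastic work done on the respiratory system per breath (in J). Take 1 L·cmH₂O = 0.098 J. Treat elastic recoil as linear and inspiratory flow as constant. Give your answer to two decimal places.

Elastic work ≈ ½ × (Pplat − PEEP) × Vt = 0.5 × (18 − 8) × 0.485 L = 0.5 × 10.0 × 0.485 = 2.425 L·cmH2O.
× 0.098 J/(L·cmH2O) → 0.2377 J.

0.24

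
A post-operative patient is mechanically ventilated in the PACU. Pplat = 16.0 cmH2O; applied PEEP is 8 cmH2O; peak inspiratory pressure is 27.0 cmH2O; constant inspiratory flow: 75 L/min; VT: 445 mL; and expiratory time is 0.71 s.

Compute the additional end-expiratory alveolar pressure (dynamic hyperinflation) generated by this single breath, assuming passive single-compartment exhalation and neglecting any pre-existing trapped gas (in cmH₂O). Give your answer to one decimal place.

1.9

Flow: 75 L/min ÷ 60 = 1.25 L/s.
R = (PIP − Pplat)/V̇ = (27.0 − 16.0) / 1.25 = 11.0/1.25 = 8.8 cmH2O·s/L.
C = Vt/(Pplat − PEEP) = 445.0 / (16.0 − 8) = 445.0/8.0 = 55.625 mL/cmH2O.
τ = R × C = 8.8 × 0.05563 L/cmH2O = 0.4895 s.
Fraction remaining = e^(−Te/τ) = e^(−0.71/0.4895) = 0.2345; trapped volume = 445.0 × 0.2345 = 104.35 mL.
Additional alveolar pressure from trapping ≈ V_trapped / C = 104.35 / 55.625 = 1.876 cmH2O.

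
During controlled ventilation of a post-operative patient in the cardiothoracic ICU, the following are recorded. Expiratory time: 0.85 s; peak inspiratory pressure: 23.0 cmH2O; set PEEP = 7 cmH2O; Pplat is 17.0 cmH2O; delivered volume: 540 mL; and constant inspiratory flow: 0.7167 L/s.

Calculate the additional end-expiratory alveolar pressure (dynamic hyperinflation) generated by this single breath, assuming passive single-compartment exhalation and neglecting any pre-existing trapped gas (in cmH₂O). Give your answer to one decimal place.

1.5

R = (PIP − Pplat)/V̇ = (23.0 − 17.0) / 0.7167 = 6.0/0.7167 = 8.372 cmH2O·s/L.
C = Vt/(Pplat − PEEP) = 540.0 / (17.0 − 7) = 540.0/10.0 = 54.0 mL/cmH2O.
τ = R × C = 8.372 × 0.054 L/cmH2O = 0.4521 s.
Fraction remaining = e^(−Te/τ) = e^(−0.85/0.4521) = 0.1526; trapped volume = 540.0 × 0.1526 = 82.404 mL.
Additional alveolar pressure from trapping ≈ V_trapped / C = 82.404 / 54.0 = 1.526 cmH2O.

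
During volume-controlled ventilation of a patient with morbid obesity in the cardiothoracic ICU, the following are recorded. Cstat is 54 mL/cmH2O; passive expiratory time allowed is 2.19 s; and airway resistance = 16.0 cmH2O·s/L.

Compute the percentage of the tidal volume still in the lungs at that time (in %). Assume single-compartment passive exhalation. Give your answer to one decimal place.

τ = R × C = 16.0 × 54 mL/cmH2O = 16.0 × 0.054 L/cmH2O = 0.864 s.
Passive exhalation: V(t)/V₀ = e^(−t/τ) = e^(−2.19/0.864) = 0.07928.
Fraction remaining = 0.07928 → 7.928%.

7.9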